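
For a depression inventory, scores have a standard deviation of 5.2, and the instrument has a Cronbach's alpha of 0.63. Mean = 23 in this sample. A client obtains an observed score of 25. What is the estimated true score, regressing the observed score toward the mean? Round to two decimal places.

24.26

Estimated true score = 0.630·25 + (1 − 0.630)·23 ≃ 24.260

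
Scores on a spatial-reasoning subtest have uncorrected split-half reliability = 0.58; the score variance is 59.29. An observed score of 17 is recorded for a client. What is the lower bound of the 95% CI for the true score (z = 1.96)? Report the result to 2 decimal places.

9.22

SD = √59.29 ≈ 7.7000
Spearman-Brown: r = 2(0.58) / (1 + 0.58) = 1.1600 / 1.5800 ≈ 0.7342
The standard error of measurement is 7.7000×√(1 − 0.7342) ≈ 7.7000×0.5156 ≈ 3.9700.
Margin = 1.96 × 3.9700 ≈ 7.7811
Lower limit = 17 − 7.7811 ≈ 9.2189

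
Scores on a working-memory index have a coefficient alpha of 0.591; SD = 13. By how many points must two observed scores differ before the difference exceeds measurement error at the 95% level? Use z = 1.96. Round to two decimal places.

23.04

SEM = 13.00000 × √(1 − 0.59100) = 13.00000 × √0.40900 ≈ 13.00000 × 0.63953 ≈ 8.31390
SE_diff = √2 × SEM ≈ 11.75764
Minimum reliable difference = 1.96 × SE_diff ≈ 1.96 × 11.75764 ≈ 23.04497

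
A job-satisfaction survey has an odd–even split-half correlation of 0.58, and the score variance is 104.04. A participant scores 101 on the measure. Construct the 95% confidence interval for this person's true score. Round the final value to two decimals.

[90.69, 111.31]

SD = √104.04 ≈ 10.200
r_full = 2·0.58 / (1 + 0.58) ≈ 0.734
SEM = 10.200×√(1 − 0.734) ≈ 5.259
Margin = 1.96 × 5.259 ≈ 10.307
95% CI: 101 ± 10.307 = [90.693, 111.307]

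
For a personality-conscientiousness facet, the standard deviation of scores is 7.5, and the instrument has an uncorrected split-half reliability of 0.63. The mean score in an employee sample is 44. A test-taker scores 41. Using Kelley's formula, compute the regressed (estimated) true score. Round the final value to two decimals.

41.68

Full-length reliability (Spearman-Brown) = 2(0.63)/(1+0.63) ≈ 0.7730
T̂ = 0.7730(41) + 0.2270(44) ≈ 41.6810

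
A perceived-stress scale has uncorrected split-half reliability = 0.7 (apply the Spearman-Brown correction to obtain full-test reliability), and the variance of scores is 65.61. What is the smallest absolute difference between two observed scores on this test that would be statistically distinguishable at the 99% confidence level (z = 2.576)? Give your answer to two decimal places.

12.40

SD = √65.61 ≈ 8.10000
Spearman-Brown: r = 2(0.7) / (1 + 0.7) = 1.40000 / 1.70000 ≈ 0.82353
SEM = 8.10000*√(1 − 0.82353) ≈ 3.40268
SE_diff = √2 * SEM ≈ 4.81212
Smallest detectable difference = 2.576*4.81212 ≈ 12.39601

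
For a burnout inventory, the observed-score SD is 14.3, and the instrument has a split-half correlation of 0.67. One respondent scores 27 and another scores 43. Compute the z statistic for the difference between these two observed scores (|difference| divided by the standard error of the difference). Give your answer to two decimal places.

r_full = 2·0.67 / (1 + 0.67) ≈ 0.8024
SEM = 14.3000 · √(1 − 0.8024) = 14.3000 · √0.1976 ≈ 14.3000 · 0.4445 ≈ 6.3567
SE_diff = √2 · SEM ≈ 8.9898
z = |27 − 43| / 8.9898 = 16 / 8.9898 ≈ 1.7798

1.78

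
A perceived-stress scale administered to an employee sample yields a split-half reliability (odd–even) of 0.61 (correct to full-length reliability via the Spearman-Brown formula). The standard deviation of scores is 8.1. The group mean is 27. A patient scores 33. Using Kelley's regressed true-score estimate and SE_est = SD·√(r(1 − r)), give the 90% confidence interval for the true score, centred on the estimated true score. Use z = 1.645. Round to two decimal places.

[25.84, 37.26]

Spearman-Brown: r = 2(0.61) / (1 + 0.61) = 1.220 / 1.610 ≃ 0.758
T̂ = 0.758(33) + 0.242(27) ≃ 31.547
SE_est = SD · √(r(1 − r)) = 8.100 · √0.184 ≃ 8.100 · 0.428 ≃ 3.470
90% CI: 31.547 ± 5.709 ≃ (25.838, 37.255)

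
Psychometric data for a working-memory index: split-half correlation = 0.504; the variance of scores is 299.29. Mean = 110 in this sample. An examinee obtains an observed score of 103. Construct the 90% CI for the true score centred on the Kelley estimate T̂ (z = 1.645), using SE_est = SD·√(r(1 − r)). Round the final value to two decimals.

[91.93, 118.69]

σ = 299.29^(1/2) = 17.300
Full-length reliability (Spearman-Brown) = 2(0.504)/(1+0.504) ≈ 0.670
T̂ = r·X + (1 − r)·M = 0.670*103 + 0.330*110 ≈ 69.032 + 36.277 ≈ 105.309
SE_est = 17.300*√(0.670*0.330) ≈ 8.133
90% CI: 105.309 ± 13.379 ≈ (91.929, 118.688)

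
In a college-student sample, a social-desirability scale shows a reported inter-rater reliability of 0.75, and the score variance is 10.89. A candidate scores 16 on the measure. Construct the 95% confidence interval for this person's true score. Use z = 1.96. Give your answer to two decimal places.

[12.77, 19.23]

SD = √10.89 ≈ 3.300
The standard error of measurement is 3.300·√(1 − 0.750) ≈ 3.300·0.500 ≈ 1.650.
1.96 · SEM ≈ 3.234
Interval: (12.766, 19.234)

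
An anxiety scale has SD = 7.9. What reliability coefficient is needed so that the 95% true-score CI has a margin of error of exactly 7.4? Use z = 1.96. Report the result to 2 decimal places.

0.77

Required SEM = 7.4 / 1.96 ≃ 3.776
Required reliability = 1 − (SEM/SD)² = 1 − 0.228 ≃ 0.772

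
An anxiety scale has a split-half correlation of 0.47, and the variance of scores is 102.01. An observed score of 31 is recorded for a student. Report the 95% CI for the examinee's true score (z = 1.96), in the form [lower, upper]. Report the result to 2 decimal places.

σ = 102.01^(1/2) = 10.100
Full-length reliability (Spearman-Brown) = 2(0.47)/(1+0.47) ≈ 0.639
SEM = 10.100 * √(1 − 0.639) = 10.100 * √0.361 ≈ 10.100 * 0.600 ≈ 6.065
1.96 * SEM ≈ 11.887
CI = 31 ± 11.887 → [19.113, 42.887]

[19.11, 42.89]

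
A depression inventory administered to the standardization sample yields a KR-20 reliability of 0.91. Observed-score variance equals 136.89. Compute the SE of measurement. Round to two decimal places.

SD = √136.89 = 11.7000
The standard error of measurement is 11.7000*√(1 − 0.9100) ≈ 11.7000*0.3000 ≈ 3.5100.

3.51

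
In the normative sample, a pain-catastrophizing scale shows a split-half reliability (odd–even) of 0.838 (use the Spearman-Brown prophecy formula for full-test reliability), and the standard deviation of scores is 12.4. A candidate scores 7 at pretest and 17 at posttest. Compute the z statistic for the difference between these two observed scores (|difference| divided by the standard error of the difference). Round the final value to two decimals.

1.92

r_full = 2·0.838 / (1 + 0.838) ≈ 0.91186
SEM = 12.40000·√(1 − 0.91186) ≈ 3.68134
SE_diff = SEM · √2 ≈ 3.68134 · 1.41421 ≈ 5.20621
z = 10 / 5.20621 ≈ 1.92078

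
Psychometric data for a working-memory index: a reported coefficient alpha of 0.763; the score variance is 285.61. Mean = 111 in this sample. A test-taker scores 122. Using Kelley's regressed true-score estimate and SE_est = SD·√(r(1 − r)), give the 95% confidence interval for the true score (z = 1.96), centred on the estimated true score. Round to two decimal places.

SD = √285.61 ≈ 16.9000
Estimated true score = 0.7630×122 + (1 − 0.7630)×111 ≈ 119.3930
SE_est = 16.9000·√[r(1 − r)] ≈ 7.1866
CI = 119.3930 ± 1.96 × 7.1866 → [105.3073, 133.4787]

[105.31, 133.48]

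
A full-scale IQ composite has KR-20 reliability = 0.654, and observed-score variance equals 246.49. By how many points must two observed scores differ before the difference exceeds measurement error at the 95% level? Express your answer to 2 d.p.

25.60

σ = 246.49^(1/2) = 15.7000
SEM = 15.7000*√(1 − 0.6540) ≈ 9.2350
Standard error of the difference = 9.2350·√2 ≈ 13.0603
Minimum reliable difference = 1.96 * SE_diff ≈ 1.96 * 13.0603 ≈ 25.5982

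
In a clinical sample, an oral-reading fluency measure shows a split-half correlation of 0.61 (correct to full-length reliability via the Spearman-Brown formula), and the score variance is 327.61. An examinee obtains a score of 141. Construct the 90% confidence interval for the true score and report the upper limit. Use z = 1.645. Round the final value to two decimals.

SD = √327.61 ≈ 18.1000
Spearman-Brown: r = 2(0.61) / (1 + 0.61) = 1.2200 / 1.6100 ≈ 0.7578
SEM = 18.1000 × √(1 − 0.7578) = 18.1000 × √0.2422 ≈ 18.1000 × 0.4922 ≈ 8.9084
Margin = 1.645 × 8.9084 ≈ 14.6543
Upper bound: 141 + 14.6543 = 155.6543

155.65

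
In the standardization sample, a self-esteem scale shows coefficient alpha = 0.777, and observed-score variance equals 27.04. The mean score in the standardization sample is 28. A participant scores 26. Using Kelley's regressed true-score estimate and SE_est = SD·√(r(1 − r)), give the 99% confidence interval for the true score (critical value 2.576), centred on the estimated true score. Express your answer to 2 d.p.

[20.87, 32.02]

SD = √27.04 = 5.2000
T̂ = 0.7770(26) + 0.2230(28) ≈ 26.4460
SE_est = SD · √(r(1 − r)) = 5.2000 · √0.1733 ≈ 5.2000 · 0.4163 ≈ 2.1645
99% CI: 26.4460 ± 5.5759 ≈ (20.8701, 32.0219)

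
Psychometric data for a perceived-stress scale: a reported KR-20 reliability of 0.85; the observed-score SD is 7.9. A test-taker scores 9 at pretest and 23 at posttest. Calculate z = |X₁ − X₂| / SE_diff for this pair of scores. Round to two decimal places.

3.24

SEM = 7.900 × √(1 − 0.850) = 7.900 × √0.150 ≈ 7.900 × 0.387 ≈ 3.060
Standard error of the difference = 3.060·√2 ≈ 4.327
z = |9 − 23| / 4.327 = 14 / 4.327 ≈ 3.235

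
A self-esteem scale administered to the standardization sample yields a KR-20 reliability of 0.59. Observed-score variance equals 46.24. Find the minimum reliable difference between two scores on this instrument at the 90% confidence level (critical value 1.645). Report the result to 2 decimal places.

10.13

SD = √46.24 = 6.8000
SEM = 6.8000·√(1 − 0.5900) ≃ 4.3541
Standard error of the difference = 4.3541·√2 ≃ 6.1577
Smallest detectable difference = 1.645·6.1577 ≃ 10.1294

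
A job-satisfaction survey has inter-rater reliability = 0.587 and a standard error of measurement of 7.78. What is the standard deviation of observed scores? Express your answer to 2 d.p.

12.11

SD = 7.78 / √(1 − 0.587) ≈ 12.1061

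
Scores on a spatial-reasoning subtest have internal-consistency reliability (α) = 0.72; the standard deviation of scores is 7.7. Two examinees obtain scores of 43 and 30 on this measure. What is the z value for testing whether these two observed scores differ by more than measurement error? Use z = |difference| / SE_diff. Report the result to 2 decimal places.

SEM = 7.700·√(1 − 0.720) ≈ 4.074
SE_diff = √2 · SEM ≈ 5.762
z = |43 − 30| / 5.762 = 13 / 5.762 ≈ 2.256

2.26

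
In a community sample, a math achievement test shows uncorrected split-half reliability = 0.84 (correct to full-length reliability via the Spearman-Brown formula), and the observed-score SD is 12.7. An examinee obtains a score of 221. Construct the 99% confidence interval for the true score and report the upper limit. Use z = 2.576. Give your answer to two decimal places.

230.65

Spearman-Brown: r = 2(0.84) / (1 + 0.84) = 1.680 / 1.840 ≈ 0.913
The standard error of measurement is 12.700·√(1 − 0.913) ≈ 12.700·0.295 ≈ 3.745.
Half-width = 2.576·3.745 ≈ 9.647
Upper bound: 221 + 9.647 = 230.647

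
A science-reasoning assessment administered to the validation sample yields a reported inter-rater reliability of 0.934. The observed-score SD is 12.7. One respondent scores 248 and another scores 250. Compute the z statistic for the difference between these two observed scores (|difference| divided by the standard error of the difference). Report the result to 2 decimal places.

SEM = 12.700 × √(1 − 0.934) = 12.700 × √0.066 ≈ 12.700 × 0.257 ≈ 3.263
Standard error of the difference = 3.263·√2 ≈ 4.614
z = |248 − 250| / 4.614 = 2 / 4.614 ≈ 0.433

0.43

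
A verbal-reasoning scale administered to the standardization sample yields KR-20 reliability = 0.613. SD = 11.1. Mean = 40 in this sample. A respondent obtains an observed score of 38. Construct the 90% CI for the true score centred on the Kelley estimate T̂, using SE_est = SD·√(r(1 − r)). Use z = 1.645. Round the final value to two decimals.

[29.88, 47.67]

T̂ = r·X + (1 − r)·M = 0.613×38 + 0.387×40 = 23.294 + 15.480 ≈ 38.774
SE_est = 11.100·√[r(1 − r)] ≈ 5.406
90% CI: 38.774 ± 8.894 ≈ (29.880, 47.668)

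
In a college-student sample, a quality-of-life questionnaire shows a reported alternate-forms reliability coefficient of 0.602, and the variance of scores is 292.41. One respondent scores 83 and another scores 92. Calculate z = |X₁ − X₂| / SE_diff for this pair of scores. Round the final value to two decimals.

SD = √292.41 ≈ 17.1000
The standard error of measurement is 17.1000·√(1 − 0.6020) ≈ 17.1000·0.6309 ≈ 10.7879.
SE_diff = √2 · SEM ≈ 15.2564
z = |83 − 92| / 15.2564 = 9 / 15.2564 ≈ 0.5899

0.59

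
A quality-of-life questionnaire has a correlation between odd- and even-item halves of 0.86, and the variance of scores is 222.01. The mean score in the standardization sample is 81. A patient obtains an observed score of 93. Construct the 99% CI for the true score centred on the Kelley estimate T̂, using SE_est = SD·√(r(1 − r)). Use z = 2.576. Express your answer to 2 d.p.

σ = 222.01^(1/2) = 14.90000
Full-length reliability (Spearman-Brown) = 2(0.86)/(1+0.86) ≈ 0.92473
T̂ = 0.92473(93) + 0.07527(81) ≈ 92.09677
SE_est = 14.90000·√[r(1 − r)] ≈ 3.93099
CI = 92.09677 ± 2.576 × 3.93099 → [81.97055, 102.22300]

[81.97, 102.22]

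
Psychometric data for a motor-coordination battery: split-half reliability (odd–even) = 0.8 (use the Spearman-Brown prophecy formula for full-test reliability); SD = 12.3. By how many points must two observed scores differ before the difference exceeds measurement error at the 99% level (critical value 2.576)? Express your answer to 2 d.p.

Spearman-Brown: r = 2(0.8) / (1 + 0.8) = 1.6000 / 1.8000 ≃ 0.8889
The standard error of measurement is 12.3000×√(1 − 0.8889) ≃ 12.3000×0.3333 ≃ 4.1000.
Standard error of the difference = 4.1000·√2 ≃ 5.7983
Smallest detectable difference = 2.576×5.7983 ≃ 14.9364

14.94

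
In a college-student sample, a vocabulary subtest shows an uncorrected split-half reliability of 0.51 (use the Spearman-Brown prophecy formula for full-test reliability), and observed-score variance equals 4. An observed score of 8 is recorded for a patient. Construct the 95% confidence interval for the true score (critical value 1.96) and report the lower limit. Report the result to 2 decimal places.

5.77

SD = √4 ≈ 2.00000
Full-length reliability (Spearman-Brown) = 2(0.51)/(1+0.51) ≈ 0.67550
SEM = 2.00000 · √(1 − 0.67550) = 2.00000 · √0.32450 ≈ 2.00000 · 0.56965 ≈ 1.13930
Half-width = 1.96·1.13930 ≈ 2.23304
Lower limit = 8 − 2.23304 ≈ 5.76696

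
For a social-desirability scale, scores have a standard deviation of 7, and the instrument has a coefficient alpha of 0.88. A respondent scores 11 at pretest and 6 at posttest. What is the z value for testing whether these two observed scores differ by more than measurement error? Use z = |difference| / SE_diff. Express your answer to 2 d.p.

1.46

SEM = 7.00000 * √(1 − 0.88000) = 7.00000 * √0.12000 ≃ 7.00000 * 0.34641 ≃ 2.42487
SE_diff = SEM * √2 ≃ 2.42487 * 1.41421 ≃ 3.42929
z = 5 / 3.42929 ≃ 1.45803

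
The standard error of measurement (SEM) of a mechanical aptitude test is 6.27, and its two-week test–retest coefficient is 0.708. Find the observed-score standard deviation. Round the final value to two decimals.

σ = SEM·(1 − r)^(−1/2) ≈ 6.27×1.85058 ≈ 11.60316

11.60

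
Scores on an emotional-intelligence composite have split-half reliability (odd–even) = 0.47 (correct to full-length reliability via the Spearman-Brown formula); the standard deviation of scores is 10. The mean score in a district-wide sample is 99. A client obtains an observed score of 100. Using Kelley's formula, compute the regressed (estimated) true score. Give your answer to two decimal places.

99.64

Spearman-Brown: r = 2(0.47) / (1 + 0.47) = 0.9400 / 1.4700 ≈ 0.6395
Estimated true score = 0.6395*100 + (1 − 0.6395)*99 ≈ 99.6395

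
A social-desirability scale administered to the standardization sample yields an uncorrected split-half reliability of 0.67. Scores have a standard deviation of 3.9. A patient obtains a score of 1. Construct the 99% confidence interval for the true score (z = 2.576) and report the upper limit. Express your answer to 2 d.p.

5.47

Full-length reliability (Spearman-Brown) = 2(0.67)/(1+0.67) ≃ 0.802
The standard error of measurement is 3.900*√(1 − 0.802) ≃ 3.900*0.445 ≃ 1.734.
Half-width = 2.576*1.734 ≃ 4.466
Upper bound: 1 + 4.466 = 5.466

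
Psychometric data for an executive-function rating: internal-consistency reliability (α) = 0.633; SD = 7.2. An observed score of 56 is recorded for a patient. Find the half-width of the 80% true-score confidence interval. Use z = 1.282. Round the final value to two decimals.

5.59

The standard error of measurement is 7.200·√(1 − 0.633) ≃ 7.200·0.606 ≃ 4.362.
Half-width = 1.282·4.362 ≃ 5.592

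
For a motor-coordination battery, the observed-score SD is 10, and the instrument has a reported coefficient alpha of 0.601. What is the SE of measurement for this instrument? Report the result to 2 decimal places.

6.32

SEM = 10.00000*√(1 − 0.60100) ≈ 6.31664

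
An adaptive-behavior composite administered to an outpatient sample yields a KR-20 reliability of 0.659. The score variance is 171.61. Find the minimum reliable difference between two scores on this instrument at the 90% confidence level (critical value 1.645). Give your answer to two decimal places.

σ = 171.61^(1/2) = 13.1000
SEM = 13.1000·√(1 − 0.6590) ≈ 7.6498
SE_diff = √2 · SEM ≈ 10.8184
Smallest detectable difference = 1.645·10.8184 ≈ 17.7963

17.80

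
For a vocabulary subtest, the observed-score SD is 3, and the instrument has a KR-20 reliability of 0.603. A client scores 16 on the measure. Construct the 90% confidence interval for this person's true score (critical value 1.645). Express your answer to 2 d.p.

[12.89, 19.11]

SEM = 3.000 · √(1 − 0.603) = 3.000 · √0.397 ≃ 3.000 · 0.630 ≃ 1.890
Half-width = 1.645·1.890 ≃ 3.109
90% CI: 16 ± 3.109 = [12.891, 19.109]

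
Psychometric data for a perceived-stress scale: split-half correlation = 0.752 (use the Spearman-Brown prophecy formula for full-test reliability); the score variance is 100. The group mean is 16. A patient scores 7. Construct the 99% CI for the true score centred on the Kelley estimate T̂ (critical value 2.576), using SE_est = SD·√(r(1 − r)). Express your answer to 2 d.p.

SD = √100 ≃ 10.0000
Spearman-Brown: r = 2(0.752) / (1 + 0.752) = 1.5040 / 1.7520 ≃ 0.8584
T̂ = 0.8584(7) + 0.1416(16) ≃ 8.2740
SE_est = 10.0000*√(0.8584*0.1416) ≃ 3.4859
CI = 8.2740 ± 2.576 * 3.4859 → [-0.7057, 17.2537]

[-0.71, 17.25]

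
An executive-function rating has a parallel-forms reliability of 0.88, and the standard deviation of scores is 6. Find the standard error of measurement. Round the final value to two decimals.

The standard error of measurement is 6.000*√(1 − 0.880) ≃ 6.000*0.346 ≃ 2.078.

2.08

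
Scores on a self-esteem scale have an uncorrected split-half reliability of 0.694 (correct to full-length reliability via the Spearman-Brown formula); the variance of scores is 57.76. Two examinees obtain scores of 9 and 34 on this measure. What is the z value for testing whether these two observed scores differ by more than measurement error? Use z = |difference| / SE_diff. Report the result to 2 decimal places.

5.47

σ = 57.76^(1/2) = 7.60000
Full-length reliability (Spearman-Brown) = 2(0.694)/(1+0.694) ≈ 0.81936
SEM = 7.60000 · √(1 − 0.81936) = 7.60000 · √0.18064 ≈ 7.60000 · 0.42501 ≈ 3.23011
SE_diff = SEM · √2 ≈ 3.23011 · 1.41421 ≈ 4.56807
z = |9 − 34| / 4.56807 = 25 / 4.56807 ≈ 5.47277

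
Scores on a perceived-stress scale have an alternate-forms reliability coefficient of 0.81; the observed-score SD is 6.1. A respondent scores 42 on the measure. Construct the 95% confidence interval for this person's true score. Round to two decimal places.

[36.79, 47.21]

SEM = 6.100 × √(1 − 0.810) = 6.100 × √0.190 ≈ 6.100 × 0.436 ≈ 2.659
Margin = 1.96 × 2.659 ≈ 5.211
CI = 42 ± 5.211 → [36.789, 47.211]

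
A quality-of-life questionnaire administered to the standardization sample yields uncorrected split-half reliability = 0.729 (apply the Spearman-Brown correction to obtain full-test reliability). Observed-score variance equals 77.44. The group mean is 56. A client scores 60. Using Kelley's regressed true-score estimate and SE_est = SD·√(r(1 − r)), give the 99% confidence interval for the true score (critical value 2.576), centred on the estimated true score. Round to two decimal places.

[51.13, 67.61]

σ = 77.44^(1/2) = 8.800
Spearman-Brown: r = 2(0.729) / (1 + 0.729) = 1.458 / 1.729 ≈ 0.843
T̂ = 0.843(60) + 0.157(56) ≈ 59.373
SE_est = SD × √(r(1 − r)) = 8.800 × √0.132 ≈ 8.800 × 0.364 ≈ 3.199
99% CI: 59.373 ± 8.241 ≈ (51.132, 67.614)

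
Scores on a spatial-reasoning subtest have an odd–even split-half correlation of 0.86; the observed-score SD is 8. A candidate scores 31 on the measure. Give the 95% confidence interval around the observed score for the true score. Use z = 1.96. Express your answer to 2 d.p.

Full-length reliability (Spearman-Brown) = 2(0.86)/(1+0.86) ≈ 0.925
SEM = 8.000×√(1 − 0.925) ≈ 2.195
1.96 × SEM ≈ 4.302
CI = 31 ± 4.302 → [26.698, 35.302]

[26.70, 35.30]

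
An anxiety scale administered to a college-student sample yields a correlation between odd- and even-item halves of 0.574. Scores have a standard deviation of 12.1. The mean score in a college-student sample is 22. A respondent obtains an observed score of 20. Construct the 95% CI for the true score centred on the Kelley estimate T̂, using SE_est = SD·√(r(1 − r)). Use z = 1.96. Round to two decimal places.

[10.00, 31.08]

Spearman-Brown: r = 2(0.574) / (1 + 0.574) = 1.148 / 1.574 ≈ 0.729
Estimated true score = 0.729*20 + (1 − 0.729)*22 ≈ 20.541
SE_est = 12.100·√[r(1 − r)] ≈ 5.376
95% CI: 20.541 ± 10.537 ≈ (10.004, 31.078)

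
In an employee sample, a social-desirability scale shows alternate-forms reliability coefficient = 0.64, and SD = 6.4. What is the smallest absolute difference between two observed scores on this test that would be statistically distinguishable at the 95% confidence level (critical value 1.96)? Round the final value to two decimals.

10.64

SEM = 6.400×√(1 − 0.640) ≈ 3.840
SE_diff = SEM × √2 ≈ 3.840 × 1.414 ≈ 5.431
Smallest detectable difference = 1.96×5.431 ≈ 10.644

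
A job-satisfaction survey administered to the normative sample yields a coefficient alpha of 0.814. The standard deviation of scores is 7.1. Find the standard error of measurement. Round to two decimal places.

SEM = 7.100 × √(1 − 0.814) = 7.100 × √0.186 ≈ 7.100 × 0.431 ≈ 3.062

3.06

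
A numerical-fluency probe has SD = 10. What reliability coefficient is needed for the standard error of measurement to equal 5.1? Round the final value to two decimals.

0.74

r = 1 − (5.1000/10)² ≈ 1 − 0.2601 ≈ 0.7399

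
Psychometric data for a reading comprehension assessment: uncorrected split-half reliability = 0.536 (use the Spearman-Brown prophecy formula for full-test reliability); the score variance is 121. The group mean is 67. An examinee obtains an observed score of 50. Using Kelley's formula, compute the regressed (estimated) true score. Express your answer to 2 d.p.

55.14

Spearman-Brown: r = 2(0.536) / (1 + 0.536) = 1.0720 / 1.5360 ≈ 0.6979
T̂ = 0.6979(50) + 0.3021(67) ≈ 55.1354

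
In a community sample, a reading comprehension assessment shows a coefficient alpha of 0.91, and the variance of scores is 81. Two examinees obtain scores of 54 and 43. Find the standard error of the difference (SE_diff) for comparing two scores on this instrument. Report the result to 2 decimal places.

3.82

SD = √81 ≈ 9.00000
The standard error of measurement is 9.00000*√(1 − 0.91000) ≈ 9.00000*0.30000 ≈ 2.70000.
SE_diff = √2 * SEM ≈ 3.81838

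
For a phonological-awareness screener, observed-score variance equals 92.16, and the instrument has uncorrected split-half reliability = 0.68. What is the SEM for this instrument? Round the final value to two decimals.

SD = √92.16 ≈ 9.6000
r_full = 2·0.68 / (1 + 0.68) ≈ 0.8095
SEM = 9.6000 · √(1 − 0.8095) = 9.6000 · √0.1905 ≈ 9.6000 · 0.4364 ≈ 4.1898

4.19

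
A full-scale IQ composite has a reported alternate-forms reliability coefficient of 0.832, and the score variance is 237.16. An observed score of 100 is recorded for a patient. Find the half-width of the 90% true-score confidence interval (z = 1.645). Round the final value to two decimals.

σ = 237.16^(1/2) = 15.4000
The standard error of measurement is 15.4000*√(1 − 0.8320) ≈ 15.4000*0.4099 ≈ 6.3121.
Margin = 1.645 * 6.3121 ≈ 10.3834

10.38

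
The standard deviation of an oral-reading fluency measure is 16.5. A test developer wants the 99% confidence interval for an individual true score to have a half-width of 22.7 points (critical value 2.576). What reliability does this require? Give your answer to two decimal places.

0.71

Required SEM = 22.7 / 2.576 ≃ 8.81211
r = 1 − (SEM / SD)² = 1 − (8.81211 / 16.5)² ≃ 1 − 0.28523 ≃ 0.71477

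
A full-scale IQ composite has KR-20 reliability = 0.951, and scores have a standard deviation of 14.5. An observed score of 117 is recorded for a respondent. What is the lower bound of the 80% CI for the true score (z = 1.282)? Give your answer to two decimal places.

SEM = 14.5000×√(1 − 0.9510) ≈ 3.2097
Half-width = 1.282×3.2097 ≈ 4.1149
Lower limit = 117 − 4.1149 ≈ 112.8851

112.89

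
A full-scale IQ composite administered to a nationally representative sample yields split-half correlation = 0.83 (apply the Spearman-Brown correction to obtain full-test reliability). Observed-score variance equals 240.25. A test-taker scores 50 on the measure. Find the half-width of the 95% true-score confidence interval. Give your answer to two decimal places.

SD = √240.25 ≈ 15.5000
Full-length reliability (Spearman-Brown) = 2(0.83)/(1+0.83) ≈ 0.9071
The standard error of measurement is 15.5000×√(1 − 0.9071) ≈ 15.5000×0.3048 ≈ 4.7242.
1.96 × SEM ≈ 9.2595

9.26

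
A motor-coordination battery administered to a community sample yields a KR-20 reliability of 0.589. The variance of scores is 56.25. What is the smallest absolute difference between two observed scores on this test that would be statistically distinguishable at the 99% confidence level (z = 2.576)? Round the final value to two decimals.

SD = √56.25 = 7.500
SEM = 7.500 * √(1 − 0.589) = 7.500 * √0.411 ≈ 7.500 * 0.641 ≈ 4.808
SE_diff = √2 * SEM ≈ 6.800
Minimum reliable difference = 2.576 * SE_diff ≈ 2.576 * 6.800 ≈ 17.516

17.52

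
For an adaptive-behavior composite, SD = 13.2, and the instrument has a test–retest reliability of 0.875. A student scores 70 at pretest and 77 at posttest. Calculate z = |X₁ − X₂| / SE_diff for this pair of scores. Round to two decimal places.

SEM = 13.2000 · √(1 − 0.8750) = 13.2000 · √0.1250 ≃ 13.2000 · 0.3536 ≃ 4.6669
Standard error of the difference = 4.6669·√2 ≃ 6.6000
z = |70 − 77| / 6.6000 = 7 / 6.6000 ≃ 1.0606

1.06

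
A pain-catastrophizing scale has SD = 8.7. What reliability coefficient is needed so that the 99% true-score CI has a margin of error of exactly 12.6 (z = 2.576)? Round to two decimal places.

SEM needed = half-width / z = 12.6/2.576 ≃ 4.8913
r = 1 − (SEM / SD)² = 1 − (4.8913 / 8.7)² ≃ 1 − 0.3161 ≃ 0.6839

0.68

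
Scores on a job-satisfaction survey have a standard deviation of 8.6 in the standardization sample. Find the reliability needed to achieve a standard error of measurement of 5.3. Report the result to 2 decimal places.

r = 1 − (SEM / SD)² = 1 − (5.3000 / 8.6)² ≈ 1 − 0.3798 ≈ 0.6202

0.62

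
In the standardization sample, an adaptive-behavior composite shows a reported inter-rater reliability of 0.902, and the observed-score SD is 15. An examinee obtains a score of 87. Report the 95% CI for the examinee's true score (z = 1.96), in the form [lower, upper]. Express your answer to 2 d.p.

[77.80, 96.20]

The standard error of measurement is 15.000*√(1 − 0.902) ≈ 15.000*0.313 ≈ 4.696.
1.96 * SEM ≈ 9.204
CI = 87 ± 9.204 → [77.796, 96.204]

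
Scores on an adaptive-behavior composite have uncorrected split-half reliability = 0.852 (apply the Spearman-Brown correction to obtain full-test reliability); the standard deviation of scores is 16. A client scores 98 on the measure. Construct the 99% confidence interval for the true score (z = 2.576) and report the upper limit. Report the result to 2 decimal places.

109.65

Spearman-Brown: r = 2(0.852) / (1 + 0.852) = 1.704 / 1.852 ≈ 0.920
SEM = 16.000 · √(1 − 0.920) = 16.000 · √0.080 ≈ 16.000 · 0.283 ≈ 4.523
Margin = 2.576 · 4.523 ≈ 11.651
Upper limit = 98 + 11.651 ≈ 109.651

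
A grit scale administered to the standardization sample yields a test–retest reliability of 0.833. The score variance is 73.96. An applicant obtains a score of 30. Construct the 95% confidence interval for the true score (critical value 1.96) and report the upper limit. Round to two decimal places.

SD = √73.96 ≈ 8.600
SEM = 8.600 * √(1 − 0.833) = 8.600 * √0.167 ≈ 8.600 * 0.409 ≈ 3.514
Margin = 1.96 * 3.514 ≈ 6.888
Upper bound: 30 + 6.888 = 36.888

36.89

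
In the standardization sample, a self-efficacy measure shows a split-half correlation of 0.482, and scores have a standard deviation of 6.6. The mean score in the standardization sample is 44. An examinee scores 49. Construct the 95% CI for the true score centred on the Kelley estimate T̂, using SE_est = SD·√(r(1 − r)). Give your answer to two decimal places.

[41.08, 53.42]

Full-length reliability (Spearman-Brown) = 2(0.482)/(1+0.482) ≈ 0.6505
Estimated true score = 0.6505×49 + (1 − 0.6505)×44 ≈ 47.2524
SE_est = SD × √(r(1 − r)) = 6.6000 × √0.2274 ≈ 6.6000 × 0.4768 ≈ 3.1470
CI = 47.2524 ± 1.96 × 3.1470 → [41.0842, 53.4205]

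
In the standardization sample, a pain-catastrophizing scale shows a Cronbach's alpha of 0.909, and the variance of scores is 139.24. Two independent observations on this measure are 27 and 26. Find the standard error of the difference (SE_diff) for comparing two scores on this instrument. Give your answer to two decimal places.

σ = 139.24^(1/2) = 11.8000
SEM = 11.8000*√(1 − 0.9090) ≈ 3.5596
SE_diff = √2 * SEM ≈ 5.0341

5.03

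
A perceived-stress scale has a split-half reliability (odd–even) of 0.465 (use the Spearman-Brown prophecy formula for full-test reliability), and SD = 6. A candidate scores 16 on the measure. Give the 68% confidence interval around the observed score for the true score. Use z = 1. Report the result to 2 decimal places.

Spearman-Brown: r = 2(0.465) / (1 + 0.465) = 0.93000 / 1.46500 ≈ 0.63481
The standard error of measurement is 6.00000×√(1 − 0.63481) ≈ 6.00000×0.60431 ≈ 3.62585.
1 × SEM ≈ 3.62585
CI = 16 ± 3.62585 → [12.37415, 19.62585]

[12.37, 19.63]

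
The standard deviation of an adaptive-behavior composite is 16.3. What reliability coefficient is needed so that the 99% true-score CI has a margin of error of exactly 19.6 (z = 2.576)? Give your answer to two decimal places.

0.78

Required SEM = 19.6 / 2.576 ≈ 7.609
Required reliability = 1 − (SEM/SD)² = 1 − 0.218 ≈ 0.782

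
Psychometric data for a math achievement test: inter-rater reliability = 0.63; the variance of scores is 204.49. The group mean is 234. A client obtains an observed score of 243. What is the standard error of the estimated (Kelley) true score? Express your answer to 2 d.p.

6.90

SD = √204.49 ≈ 14.300
SE_est = 14.300·√[r(1 − r)] ≈ 6.904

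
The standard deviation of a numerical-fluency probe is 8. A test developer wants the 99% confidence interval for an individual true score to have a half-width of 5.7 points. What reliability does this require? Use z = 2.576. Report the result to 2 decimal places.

Required SEM = 5.7 / 2.576 ≈ 2.21273
r = 1 − (SEM / SD)² = 1 − (2.21273 / 8)² ≈ 1 − 0.07650 ≈ 0.92350

0.92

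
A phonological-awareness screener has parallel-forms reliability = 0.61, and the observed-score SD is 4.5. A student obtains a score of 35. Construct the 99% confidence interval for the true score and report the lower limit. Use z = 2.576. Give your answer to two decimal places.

SEM = 4.500 · √(1 − 0.610) = 4.500 · √0.390 ≃ 4.500 · 0.624 ≃ 2.810
2.576 · SEM ≃ 7.239
Lower bound: 35 − 7.239 = 27.761

27.76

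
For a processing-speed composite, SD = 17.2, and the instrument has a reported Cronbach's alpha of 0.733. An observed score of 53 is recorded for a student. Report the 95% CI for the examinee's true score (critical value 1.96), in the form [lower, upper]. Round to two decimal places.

SEM = 17.2000 × √(1 − 0.7330) = 17.2000 × √0.2670 ≃ 17.2000 × 0.5167 ≃ 8.8876
Half-width = 1.96×8.8876 ≃ 17.4197
Interval: (35.5803, 70.4197)

[35.58, 70.42]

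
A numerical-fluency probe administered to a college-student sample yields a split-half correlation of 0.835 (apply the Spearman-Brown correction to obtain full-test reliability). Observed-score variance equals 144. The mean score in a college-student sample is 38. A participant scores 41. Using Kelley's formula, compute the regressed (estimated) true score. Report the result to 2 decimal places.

40.73

r_full = 2·0.835 / (1 + 0.835) ≃ 0.91008
T̂ = 0.91008(41) + 0.08992(38) ≃ 40.73025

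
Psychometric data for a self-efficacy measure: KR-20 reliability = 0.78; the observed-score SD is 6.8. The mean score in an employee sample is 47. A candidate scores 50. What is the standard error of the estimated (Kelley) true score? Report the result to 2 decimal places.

2.82

SE_est = 6.8000*√(0.7800*0.2200) ≈ 2.8169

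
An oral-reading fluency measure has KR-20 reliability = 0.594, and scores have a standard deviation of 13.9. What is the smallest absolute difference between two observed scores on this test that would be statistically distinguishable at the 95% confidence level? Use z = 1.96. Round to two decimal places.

24.55

SEM = 13.900*√(1 − 0.594) ≈ 8.857
Standard error of the difference = 8.857·√2 ≈ 12.525
Minimum reliable difference = 1.96 * SE_diff ≈ 1.96 * 12.525 ≈ 24.550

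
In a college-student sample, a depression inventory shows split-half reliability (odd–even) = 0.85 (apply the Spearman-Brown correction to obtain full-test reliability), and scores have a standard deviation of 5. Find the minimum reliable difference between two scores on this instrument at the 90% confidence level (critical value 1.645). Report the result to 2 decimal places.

3.31

Spearman-Brown: r = 2(0.85) / (1 + 0.85) = 1.700 / 1.850 ≈ 0.919
SEM = 5.000 × √(1 − 0.919) = 5.000 × √0.081 ≈ 5.000 × 0.285 ≈ 1.424
SE_diff = √2 × SEM ≈ 2.013
Minimum reliable difference = 1.645 × SE_diff ≈ 1.645 × 2.013 ≈ 3.312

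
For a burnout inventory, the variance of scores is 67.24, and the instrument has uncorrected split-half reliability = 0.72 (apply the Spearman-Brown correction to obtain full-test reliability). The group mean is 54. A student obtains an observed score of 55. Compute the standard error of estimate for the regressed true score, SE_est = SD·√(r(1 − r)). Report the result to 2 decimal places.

SD = √67.24 ≃ 8.2000
r_full = 2·0.72 / (1 + 0.72) ≃ 0.8372
SE_est = 8.2000·√(0.8372·0.1628) ≃ 3.0272

3.03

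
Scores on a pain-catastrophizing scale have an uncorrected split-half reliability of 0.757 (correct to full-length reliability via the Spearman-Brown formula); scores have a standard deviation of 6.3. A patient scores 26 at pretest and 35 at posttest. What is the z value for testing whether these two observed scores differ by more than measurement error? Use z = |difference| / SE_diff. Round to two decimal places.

Spearman-Brown: r = 2(0.757) / (1 + 0.757) = 1.5140 / 1.7570 ≈ 0.8617
SEM = 6.3000*√(1 − 0.8617) ≈ 2.3429
SE_diff = SEM * √2 ≈ 2.3429 * 1.4142 ≈ 3.3134
z = 9 / 3.3134 ≈ 2.7162

2.72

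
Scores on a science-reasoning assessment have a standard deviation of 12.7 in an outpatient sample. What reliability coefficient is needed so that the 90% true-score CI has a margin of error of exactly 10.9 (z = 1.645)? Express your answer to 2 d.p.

Required SEM = 10.9 / 1.645 ≈ 6.626
Required reliability = 1 − (SEM/SD)² = 1 − 0.272 ≈ 0.728

0.73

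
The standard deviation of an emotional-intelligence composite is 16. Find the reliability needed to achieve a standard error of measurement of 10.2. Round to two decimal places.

0.59

r = 1 − (10.2000/16)² ≃ 1 − 0.4064 ≃ 0.5936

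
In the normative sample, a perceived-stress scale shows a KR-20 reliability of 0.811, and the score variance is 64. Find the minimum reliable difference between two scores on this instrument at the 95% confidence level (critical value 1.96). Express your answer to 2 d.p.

SD = √64 ≈ 8.0000
SEM = 8.0000 × √(1 − 0.8110) = 8.0000 × √0.1890 ≈ 8.0000 × 0.4347 ≈ 3.4779
SE_diff = √2 × SEM ≈ 4.9185
Minimum reliable difference = 1.96 × SE_diff ≈ 1.96 × 4.9185 ≈ 9.6403

9.64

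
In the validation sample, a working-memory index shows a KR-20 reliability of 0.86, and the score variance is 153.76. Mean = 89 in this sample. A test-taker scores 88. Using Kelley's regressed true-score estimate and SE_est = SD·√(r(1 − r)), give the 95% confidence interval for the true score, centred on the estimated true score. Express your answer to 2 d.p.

[79.71, 96.57]

SD = √153.76 = 12.4000
T̂ = r·X + (1 − r)·M = 0.8600·88 + 0.1400·89 = 75.6800 + 12.4600 ≈ 88.1400
SE_est = SD · √(r(1 − r)) = 12.4000 · √0.1204 ≈ 12.4000 · 0.3470 ≈ 4.3026
95% CI: 88.1400 ± 8.4332 ≈ (79.7068, 96.5732)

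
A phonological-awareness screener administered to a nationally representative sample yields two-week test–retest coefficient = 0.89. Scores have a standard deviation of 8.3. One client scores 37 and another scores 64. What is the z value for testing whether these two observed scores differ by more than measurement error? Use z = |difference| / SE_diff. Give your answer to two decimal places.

6.94

The standard error of measurement is 8.30000*√(1 − 0.89000) ≈ 8.30000*0.33166 ≈ 2.75280.
SE_diff = √2 * SEM ≈ 3.89305
z = |37 − 64| / 3.89305 = 27 / 3.89305 ≈ 6.93544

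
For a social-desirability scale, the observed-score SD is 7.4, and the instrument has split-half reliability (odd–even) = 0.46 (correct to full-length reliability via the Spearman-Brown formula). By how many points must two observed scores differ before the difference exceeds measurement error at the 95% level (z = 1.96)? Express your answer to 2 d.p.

12.47

Spearman-Brown: r = 2(0.46) / (1 + 0.46) = 0.92000 / 1.46000 ≈ 0.63014
The standard error of measurement is 7.40000×√(1 − 0.63014) ≈ 7.40000×0.60816 ≈ 4.50041.
SE_diff = √2 × SEM ≈ 6.36454
Smallest detectable difference = 1.96×6.36454 ≈ 12.47450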